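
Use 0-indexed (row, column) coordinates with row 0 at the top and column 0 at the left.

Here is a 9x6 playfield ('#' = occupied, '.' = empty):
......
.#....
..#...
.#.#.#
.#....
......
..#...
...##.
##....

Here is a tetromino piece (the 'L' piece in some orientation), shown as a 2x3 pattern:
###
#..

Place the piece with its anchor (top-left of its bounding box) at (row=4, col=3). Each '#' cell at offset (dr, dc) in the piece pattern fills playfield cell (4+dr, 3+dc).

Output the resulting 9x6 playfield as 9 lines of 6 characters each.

Fill (4+0,3+0) = (4,3)
Fill (4+0,3+1) = (4,4)
Fill (4+0,3+2) = (4,5)
Fill (4+1,3+0) = (5,3)

Answer: ......
.#....
..#...
.#.#.#
.#.###
...#..
..#...
...##.
##....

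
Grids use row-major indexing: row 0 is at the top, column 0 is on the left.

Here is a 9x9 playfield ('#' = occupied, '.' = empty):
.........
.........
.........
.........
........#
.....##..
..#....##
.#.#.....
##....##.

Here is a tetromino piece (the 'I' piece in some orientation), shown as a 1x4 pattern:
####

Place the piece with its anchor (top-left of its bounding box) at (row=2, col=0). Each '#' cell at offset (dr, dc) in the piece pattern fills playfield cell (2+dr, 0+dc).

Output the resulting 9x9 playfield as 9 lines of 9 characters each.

Fill (2+0,0+0) = (2,0)
Fill (2+0,0+1) = (2,1)
Fill (2+0,0+2) = (2,2)
Fill (2+0,0+3) = (2,3)

Answer: .........
.........
####.....
.........
........#
.....##..
..#....##
.#.#.....
##....##.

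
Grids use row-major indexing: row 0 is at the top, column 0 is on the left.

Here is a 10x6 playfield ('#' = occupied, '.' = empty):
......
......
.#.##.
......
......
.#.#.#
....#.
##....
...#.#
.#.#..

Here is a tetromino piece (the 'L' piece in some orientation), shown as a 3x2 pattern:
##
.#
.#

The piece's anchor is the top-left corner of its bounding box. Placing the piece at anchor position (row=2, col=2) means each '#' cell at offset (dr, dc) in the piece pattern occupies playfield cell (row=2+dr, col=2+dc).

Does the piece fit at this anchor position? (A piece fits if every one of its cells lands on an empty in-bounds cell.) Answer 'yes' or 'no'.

Answer: no

Derivation:
Check each piece cell at anchor (2, 2):
  offset (0,0) -> (2,2): empty -> OK
  offset (0,1) -> (2,3): occupied ('#') -> FAIL
  offset (1,1) -> (3,3): empty -> OK
  offset (2,1) -> (4,3): empty -> OK
All cells valid: no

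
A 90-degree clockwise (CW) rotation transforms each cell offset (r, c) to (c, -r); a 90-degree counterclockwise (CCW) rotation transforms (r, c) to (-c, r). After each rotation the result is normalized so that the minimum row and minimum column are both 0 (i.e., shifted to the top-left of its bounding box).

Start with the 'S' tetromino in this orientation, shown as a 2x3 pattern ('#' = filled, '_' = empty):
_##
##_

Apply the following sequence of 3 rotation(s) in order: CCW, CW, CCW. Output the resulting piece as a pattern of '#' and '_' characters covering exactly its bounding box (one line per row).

Start:
_##
##_
After rotation 1 (CCW):
#_
##
_#
After rotation 2 (CW):
_##
##_
After rotation 3 (CCW):
#_
##
_#

Answer: #_
##
_#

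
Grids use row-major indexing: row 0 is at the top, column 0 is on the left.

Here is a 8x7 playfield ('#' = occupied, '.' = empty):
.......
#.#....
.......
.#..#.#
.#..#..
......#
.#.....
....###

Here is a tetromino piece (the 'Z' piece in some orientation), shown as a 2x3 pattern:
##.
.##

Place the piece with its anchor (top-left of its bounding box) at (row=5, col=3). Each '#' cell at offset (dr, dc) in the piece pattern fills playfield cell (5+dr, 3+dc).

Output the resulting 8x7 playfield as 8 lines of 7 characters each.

Answer: .......
#.#....
.......
.#..#.#
.#..#..
...##.#
.#..##.
....###

Derivation:
Fill (5+0,3+0) = (5,3)
Fill (5+0,3+1) = (5,4)
Fill (5+1,3+1) = (6,4)
Fill (5+1,3+2) = (6,5)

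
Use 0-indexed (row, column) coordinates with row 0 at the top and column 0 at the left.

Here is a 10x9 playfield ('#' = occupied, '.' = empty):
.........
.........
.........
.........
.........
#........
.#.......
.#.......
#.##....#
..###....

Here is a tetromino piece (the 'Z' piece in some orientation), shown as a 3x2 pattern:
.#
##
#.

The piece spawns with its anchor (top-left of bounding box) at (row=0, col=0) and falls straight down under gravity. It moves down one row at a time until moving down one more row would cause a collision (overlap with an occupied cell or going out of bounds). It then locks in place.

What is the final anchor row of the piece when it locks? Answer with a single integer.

Spawn at (row=0, col=0). Try each row:
  row 0: fits
  row 1: fits
  row 2: fits
  row 3: blocked -> lock at row 2

Answer: 2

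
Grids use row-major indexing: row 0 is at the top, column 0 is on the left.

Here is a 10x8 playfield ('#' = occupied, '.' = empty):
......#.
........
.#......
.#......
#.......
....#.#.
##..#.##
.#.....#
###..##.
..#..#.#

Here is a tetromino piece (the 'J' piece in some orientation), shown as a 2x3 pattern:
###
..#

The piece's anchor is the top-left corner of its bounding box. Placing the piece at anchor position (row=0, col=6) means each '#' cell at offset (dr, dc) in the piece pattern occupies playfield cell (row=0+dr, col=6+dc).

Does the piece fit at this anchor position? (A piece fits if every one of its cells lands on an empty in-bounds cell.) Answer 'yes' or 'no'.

Answer: no

Derivation:
Check each piece cell at anchor (0, 6):
  offset (0,0) -> (0,6): occupied ('#') -> FAIL
  offset (0,1) -> (0,7): empty -> OK
  offset (0,2) -> (0,8): out of bounds -> FAIL
  offset (1,2) -> (1,8): out of bounds -> FAIL
All cells valid: no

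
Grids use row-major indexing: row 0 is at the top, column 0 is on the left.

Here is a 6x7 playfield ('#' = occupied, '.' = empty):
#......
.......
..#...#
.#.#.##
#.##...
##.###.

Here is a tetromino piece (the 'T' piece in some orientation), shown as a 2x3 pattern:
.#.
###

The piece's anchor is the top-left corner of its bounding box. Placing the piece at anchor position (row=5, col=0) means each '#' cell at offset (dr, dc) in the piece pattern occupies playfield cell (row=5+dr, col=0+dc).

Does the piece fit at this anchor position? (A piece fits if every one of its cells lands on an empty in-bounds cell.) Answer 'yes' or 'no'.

Answer: no

Derivation:
Check each piece cell at anchor (5, 0):
  offset (0,1) -> (5,1): occupied ('#') -> FAIL
  offset (1,0) -> (6,0): out of bounds -> FAIL
  offset (1,1) -> (6,1): out of bounds -> FAIL
  offset (1,2) -> (6,2): out of bounds -> FAIL
All cells valid: no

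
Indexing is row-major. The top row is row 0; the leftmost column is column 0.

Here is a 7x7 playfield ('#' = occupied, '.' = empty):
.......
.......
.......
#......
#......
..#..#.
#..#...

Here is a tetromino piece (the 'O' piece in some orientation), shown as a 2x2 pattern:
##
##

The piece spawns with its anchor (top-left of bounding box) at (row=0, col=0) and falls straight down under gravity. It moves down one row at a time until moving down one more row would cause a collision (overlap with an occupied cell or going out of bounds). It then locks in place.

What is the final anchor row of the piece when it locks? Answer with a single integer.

Answer: 1

Derivation:
Spawn at (row=0, col=0). Try each row:
  row 0: fits
  row 1: fits
  row 2: blocked -> lock at row 1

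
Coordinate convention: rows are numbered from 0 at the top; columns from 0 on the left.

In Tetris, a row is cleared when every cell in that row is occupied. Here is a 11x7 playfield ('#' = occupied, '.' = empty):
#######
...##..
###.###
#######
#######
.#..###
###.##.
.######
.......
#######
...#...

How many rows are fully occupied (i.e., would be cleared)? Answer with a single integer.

Answer: 4

Derivation:
Check each row:
  row 0: 0 empty cells -> FULL (clear)
  row 1: 5 empty cells -> not full
  row 2: 1 empty cell -> not full
  row 3: 0 empty cells -> FULL (clear)
  row 4: 0 empty cells -> FULL (clear)
  row 5: 3 empty cells -> not full
  row 6: 2 empty cells -> not full
  row 7: 1 empty cell -> not full
  row 8: 7 empty cells -> not full
  row 9: 0 empty cells -> FULL (clear)
  row 10: 6 empty cells -> not full
Total rows cleared: 4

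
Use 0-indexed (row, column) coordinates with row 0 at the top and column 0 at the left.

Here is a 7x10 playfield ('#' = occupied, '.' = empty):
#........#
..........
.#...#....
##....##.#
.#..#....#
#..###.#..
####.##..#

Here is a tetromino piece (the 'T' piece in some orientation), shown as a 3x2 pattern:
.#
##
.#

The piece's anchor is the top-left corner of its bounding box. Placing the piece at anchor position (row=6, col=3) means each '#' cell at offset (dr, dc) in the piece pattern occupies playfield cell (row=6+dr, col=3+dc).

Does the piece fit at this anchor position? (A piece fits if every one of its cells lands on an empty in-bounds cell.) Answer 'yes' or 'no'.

Answer: no

Derivation:
Check each piece cell at anchor (6, 3):
  offset (0,1) -> (6,4): empty -> OK
  offset (1,0) -> (7,3): out of bounds -> FAIL
  offset (1,1) -> (7,4): out of bounds -> FAIL
  offset (2,1) -> (8,4): out of bounds -> FAIL
All cells valid: no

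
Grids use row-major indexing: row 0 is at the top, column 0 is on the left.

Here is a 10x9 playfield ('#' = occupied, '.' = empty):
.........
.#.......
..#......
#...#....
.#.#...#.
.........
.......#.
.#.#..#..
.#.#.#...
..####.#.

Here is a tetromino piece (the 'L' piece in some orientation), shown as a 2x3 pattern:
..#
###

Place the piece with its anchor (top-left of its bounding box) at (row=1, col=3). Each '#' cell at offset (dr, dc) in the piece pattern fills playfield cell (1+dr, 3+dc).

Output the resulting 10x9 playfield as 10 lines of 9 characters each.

Fill (1+0,3+2) = (1,5)
Fill (1+1,3+0) = (2,3)
Fill (1+1,3+1) = (2,4)
Fill (1+1,3+2) = (2,5)

Answer: .........
.#...#...
..####...
#...#....
.#.#...#.
.........
.......#.
.#.#..#..
.#.#.#...
..####.#.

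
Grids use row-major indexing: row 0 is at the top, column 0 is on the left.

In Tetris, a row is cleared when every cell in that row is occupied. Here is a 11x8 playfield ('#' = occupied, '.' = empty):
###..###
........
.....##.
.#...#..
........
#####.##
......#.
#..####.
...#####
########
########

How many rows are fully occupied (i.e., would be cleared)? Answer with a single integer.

Answer: 2

Derivation:
Check each row:
  row 0: 2 empty cells -> not full
  row 1: 8 empty cells -> not full
  row 2: 6 empty cells -> not full
  row 3: 6 empty cells -> not full
  row 4: 8 empty cells -> not full
  row 5: 1 empty cell -> not full
  row 6: 7 empty cells -> not full
  row 7: 3 empty cells -> not full
  row 8: 3 empty cells -> not full
  row 9: 0 empty cells -> FULL (clear)
  row 10: 0 empty cells -> FULL (clear)
Total rows cleared: 2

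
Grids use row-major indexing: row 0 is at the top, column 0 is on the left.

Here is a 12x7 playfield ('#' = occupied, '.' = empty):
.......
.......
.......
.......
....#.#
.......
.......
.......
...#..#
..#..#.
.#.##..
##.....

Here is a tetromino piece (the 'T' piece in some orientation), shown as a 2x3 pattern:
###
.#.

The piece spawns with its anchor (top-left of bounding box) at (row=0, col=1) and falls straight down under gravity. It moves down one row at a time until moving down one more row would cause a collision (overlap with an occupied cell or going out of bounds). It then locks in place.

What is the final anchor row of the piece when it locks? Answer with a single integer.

Answer: 7

Derivation:
Spawn at (row=0, col=1). Try each row:
  row 0: fits
  row 1: fits
  row 2: fits
  row 3: fits
  row 4: fits
  row 5: fits
  row 6: fits
  row 7: fits
  row 8: blocked -> lock at row 7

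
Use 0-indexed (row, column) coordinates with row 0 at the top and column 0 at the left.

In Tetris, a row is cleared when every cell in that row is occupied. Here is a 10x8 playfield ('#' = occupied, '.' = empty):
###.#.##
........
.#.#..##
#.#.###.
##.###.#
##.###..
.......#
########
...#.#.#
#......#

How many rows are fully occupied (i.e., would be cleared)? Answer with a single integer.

Check each row:
  row 0: 2 empty cells -> not full
  row 1: 8 empty cells -> not full
  row 2: 4 empty cells -> not full
  row 3: 3 empty cells -> not full
  row 4: 2 empty cells -> not full
  row 5: 3 empty cells -> not full
  row 6: 7 empty cells -> not full
  row 7: 0 empty cells -> FULL (clear)
  row 8: 5 empty cells -> not full
  row 9: 6 empty cells -> not full
Total rows cleared: 1

Answer: 1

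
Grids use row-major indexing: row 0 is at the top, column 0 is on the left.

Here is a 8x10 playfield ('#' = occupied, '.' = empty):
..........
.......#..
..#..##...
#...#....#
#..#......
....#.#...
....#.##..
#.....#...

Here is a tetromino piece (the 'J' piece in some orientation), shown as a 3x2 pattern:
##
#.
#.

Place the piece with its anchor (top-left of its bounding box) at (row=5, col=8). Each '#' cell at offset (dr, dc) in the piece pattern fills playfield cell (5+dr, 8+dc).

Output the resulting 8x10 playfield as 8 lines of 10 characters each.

Answer: ..........
.......#..
..#..##...
#...#....#
#..#......
....#.#.##
....#.###.
#.....#.#.

Derivation:
Fill (5+0,8+0) = (5,8)
Fill (5+0,8+1) = (5,9)
Fill (5+1,8+0) = (6,8)
Fill (5+2,8+0) = (7,8)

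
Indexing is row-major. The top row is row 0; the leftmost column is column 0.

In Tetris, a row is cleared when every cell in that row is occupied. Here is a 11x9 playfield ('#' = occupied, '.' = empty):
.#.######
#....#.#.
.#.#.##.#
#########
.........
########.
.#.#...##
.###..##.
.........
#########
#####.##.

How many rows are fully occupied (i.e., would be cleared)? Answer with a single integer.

Check each row:
  row 0: 2 empty cells -> not full
  row 1: 6 empty cells -> not full
  row 2: 4 empty cells -> not full
  row 3: 0 empty cells -> FULL (clear)
  row 4: 9 empty cells -> not full
  row 5: 1 empty cell -> not full
  row 6: 5 empty cells -> not full
  row 7: 4 empty cells -> not full
  row 8: 9 empty cells -> not full
  row 9: 0 empty cells -> FULL (clear)
  row 10: 2 empty cells -> not full
Total rows cleared: 2

Answer: 2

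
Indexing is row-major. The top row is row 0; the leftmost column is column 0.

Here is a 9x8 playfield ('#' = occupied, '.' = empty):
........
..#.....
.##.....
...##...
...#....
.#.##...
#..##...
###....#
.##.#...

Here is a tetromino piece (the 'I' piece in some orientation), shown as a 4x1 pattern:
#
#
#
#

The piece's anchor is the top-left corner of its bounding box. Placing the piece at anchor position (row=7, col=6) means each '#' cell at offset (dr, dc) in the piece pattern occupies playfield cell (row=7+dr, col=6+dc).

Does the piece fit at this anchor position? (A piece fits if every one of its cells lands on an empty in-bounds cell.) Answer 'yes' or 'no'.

Check each piece cell at anchor (7, 6):
  offset (0,0) -> (7,6): empty -> OK
  offset (1,0) -> (8,6): empty -> OK
  offset (2,0) -> (9,6): out of bounds -> FAIL
  offset (3,0) -> (10,6): out of bounds -> FAIL
All cells valid: no

Answer: no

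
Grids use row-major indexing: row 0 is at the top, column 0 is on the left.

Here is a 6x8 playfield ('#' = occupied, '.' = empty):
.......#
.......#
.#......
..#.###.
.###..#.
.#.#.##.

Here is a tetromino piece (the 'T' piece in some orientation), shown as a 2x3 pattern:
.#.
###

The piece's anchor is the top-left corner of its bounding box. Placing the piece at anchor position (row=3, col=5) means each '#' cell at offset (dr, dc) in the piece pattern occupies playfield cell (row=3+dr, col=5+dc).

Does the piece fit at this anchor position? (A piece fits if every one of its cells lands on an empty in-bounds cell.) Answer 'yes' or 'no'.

Answer: no

Derivation:
Check each piece cell at anchor (3, 5):
  offset (0,1) -> (3,6): occupied ('#') -> FAIL
  offset (1,0) -> (4,5): empty -> OK
  offset (1,1) -> (4,6): occupied ('#') -> FAIL
  offset (1,2) -> (4,7): empty -> OK
All cells valid: no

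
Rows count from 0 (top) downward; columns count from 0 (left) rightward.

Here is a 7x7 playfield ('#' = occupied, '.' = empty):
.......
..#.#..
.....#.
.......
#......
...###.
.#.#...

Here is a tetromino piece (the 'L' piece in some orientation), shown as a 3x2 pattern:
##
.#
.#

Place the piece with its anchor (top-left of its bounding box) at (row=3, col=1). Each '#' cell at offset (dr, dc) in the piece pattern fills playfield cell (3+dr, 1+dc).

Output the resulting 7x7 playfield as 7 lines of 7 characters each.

Answer: .......
..#.#..
.....#.
.##....
#.#....
..####.
.#.#...

Derivation:
Fill (3+0,1+0) = (3,1)
Fill (3+0,1+1) = (3,2)
Fill (3+1,1+1) = (4,2)
Fill (3+2,1+1) = (5,2)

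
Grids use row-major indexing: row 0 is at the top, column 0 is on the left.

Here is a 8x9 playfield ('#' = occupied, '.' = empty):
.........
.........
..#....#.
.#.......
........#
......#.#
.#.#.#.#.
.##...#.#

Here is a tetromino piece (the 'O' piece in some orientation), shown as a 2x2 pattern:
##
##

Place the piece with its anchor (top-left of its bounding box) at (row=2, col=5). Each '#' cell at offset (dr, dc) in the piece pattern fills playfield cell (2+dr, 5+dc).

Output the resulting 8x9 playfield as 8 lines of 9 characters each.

Answer: .........
.........
..#..###.
.#...##..
........#
......#.#
.#.#.#.#.
.##...#.#

Derivation:
Fill (2+0,5+0) = (2,5)
Fill (2+0,5+1) = (2,6)
Fill (2+1,5+0) = (3,5)
Fill (2+1,5+1) = (3,6)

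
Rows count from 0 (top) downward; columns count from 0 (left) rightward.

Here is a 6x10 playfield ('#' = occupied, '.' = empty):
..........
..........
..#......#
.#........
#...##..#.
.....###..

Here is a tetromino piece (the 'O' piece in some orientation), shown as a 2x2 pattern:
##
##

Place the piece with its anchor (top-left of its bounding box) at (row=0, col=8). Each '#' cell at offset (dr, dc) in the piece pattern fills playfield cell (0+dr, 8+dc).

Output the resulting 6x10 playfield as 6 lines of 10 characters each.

Fill (0+0,8+0) = (0,8)
Fill (0+0,8+1) = (0,9)
Fill (0+1,8+0) = (1,8)
Fill (0+1,8+1) = (1,9)

Answer: ........##
........##
..#......#
.#........
#...##..#.
.....###..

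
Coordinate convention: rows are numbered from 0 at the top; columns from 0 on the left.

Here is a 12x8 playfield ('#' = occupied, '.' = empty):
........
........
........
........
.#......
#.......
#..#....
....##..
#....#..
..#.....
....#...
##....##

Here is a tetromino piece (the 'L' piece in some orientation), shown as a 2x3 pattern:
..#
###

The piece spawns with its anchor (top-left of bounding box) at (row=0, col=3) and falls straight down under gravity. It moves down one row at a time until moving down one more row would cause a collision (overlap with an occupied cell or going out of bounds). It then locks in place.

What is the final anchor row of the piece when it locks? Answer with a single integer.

Spawn at (row=0, col=3). Try each row:
  row 0: fits
  row 1: fits
  row 2: fits
  row 3: fits
  row 4: fits
  row 5: blocked -> lock at row 4

Answer: 4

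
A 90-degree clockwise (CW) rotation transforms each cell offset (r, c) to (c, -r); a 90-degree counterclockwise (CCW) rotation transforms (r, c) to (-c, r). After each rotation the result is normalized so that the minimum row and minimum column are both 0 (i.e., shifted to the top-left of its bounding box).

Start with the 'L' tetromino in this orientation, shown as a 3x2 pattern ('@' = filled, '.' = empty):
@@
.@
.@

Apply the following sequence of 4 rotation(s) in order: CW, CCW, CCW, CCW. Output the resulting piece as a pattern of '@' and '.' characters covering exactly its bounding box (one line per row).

Start:
@@
.@
.@
After rotation 1 (CW):
..@
@@@
After rotation 2 (CCW):
@@
.@
.@
After rotation 3 (CCW):
@@@
@..
After rotation 4 (CCW):
@.
@.
@@

Answer: @.
@.
@@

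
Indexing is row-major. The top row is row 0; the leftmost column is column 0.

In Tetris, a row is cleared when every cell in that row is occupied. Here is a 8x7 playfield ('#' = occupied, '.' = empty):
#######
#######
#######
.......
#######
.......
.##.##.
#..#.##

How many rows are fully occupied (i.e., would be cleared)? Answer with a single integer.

Answer: 4

Derivation:
Check each row:
  row 0: 0 empty cells -> FULL (clear)
  row 1: 0 empty cells -> FULL (clear)
  row 2: 0 empty cells -> FULL (clear)
  row 3: 7 empty cells -> not full
  row 4: 0 empty cells -> FULL (clear)
  row 5: 7 empty cells -> not full
  row 6: 3 empty cells -> not full
  row 7: 3 empty cells -> not full
Total rows cleared: 4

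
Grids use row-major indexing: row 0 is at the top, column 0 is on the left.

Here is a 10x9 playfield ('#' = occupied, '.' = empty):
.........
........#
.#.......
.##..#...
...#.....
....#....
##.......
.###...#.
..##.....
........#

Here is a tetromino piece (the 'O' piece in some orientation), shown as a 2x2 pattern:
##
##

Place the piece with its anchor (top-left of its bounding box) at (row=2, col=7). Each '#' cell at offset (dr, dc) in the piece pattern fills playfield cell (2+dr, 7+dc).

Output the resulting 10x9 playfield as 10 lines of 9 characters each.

Fill (2+0,7+0) = (2,7)
Fill (2+0,7+1) = (2,8)
Fill (2+1,7+0) = (3,7)
Fill (2+1,7+1) = (3,8)

Answer: .........
........#
.#.....##
.##..#.##
...#.....
....#....
##.......
.###...#.
..##.....
........#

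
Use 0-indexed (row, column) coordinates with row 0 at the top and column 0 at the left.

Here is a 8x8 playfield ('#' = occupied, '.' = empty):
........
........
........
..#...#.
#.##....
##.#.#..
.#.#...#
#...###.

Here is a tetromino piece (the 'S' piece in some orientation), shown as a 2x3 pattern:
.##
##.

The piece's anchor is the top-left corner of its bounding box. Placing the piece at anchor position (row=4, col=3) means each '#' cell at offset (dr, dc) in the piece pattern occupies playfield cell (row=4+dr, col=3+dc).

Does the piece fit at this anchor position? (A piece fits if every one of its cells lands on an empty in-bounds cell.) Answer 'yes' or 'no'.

Check each piece cell at anchor (4, 3):
  offset (0,1) -> (4,4): empty -> OK
  offset (0,2) -> (4,5): empty -> OK
  offset (1,0) -> (5,3): occupied ('#') -> FAIL
  offset (1,1) -> (5,4): empty -> OK
All cells valid: no

Answer: no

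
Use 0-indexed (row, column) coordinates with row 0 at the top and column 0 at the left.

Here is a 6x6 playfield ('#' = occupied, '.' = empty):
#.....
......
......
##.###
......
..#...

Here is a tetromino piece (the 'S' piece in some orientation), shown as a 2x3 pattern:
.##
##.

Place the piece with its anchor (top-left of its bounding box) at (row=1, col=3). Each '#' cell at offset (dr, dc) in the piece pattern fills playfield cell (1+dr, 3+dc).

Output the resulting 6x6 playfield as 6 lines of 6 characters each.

Fill (1+0,3+1) = (1,4)
Fill (1+0,3+2) = (1,5)
Fill (1+1,3+0) = (2,3)
Fill (1+1,3+1) = (2,4)

Answer: #.....
....##
...##.
##.###
......
..#...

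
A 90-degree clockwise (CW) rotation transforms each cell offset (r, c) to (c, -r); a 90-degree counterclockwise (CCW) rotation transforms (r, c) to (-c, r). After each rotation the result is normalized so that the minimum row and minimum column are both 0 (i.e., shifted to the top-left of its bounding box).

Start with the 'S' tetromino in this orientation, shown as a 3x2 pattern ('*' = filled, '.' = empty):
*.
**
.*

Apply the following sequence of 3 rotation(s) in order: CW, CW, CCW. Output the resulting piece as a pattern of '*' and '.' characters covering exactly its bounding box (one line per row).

Answer: .**
**.

Derivation:
Start:
*.
**
.*
After rotation 1 (CW):
.**
**.
After rotation 2 (CW):
*.
**
.*
After rotation 3 (CCW):
.**
**.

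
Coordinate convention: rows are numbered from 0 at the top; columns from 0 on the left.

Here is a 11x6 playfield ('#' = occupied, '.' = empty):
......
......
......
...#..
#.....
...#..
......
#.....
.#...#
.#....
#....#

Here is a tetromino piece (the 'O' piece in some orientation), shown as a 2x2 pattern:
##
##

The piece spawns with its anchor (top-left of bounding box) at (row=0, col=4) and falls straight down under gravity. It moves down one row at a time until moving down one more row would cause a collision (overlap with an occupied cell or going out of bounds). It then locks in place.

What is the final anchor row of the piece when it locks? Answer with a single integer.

Answer: 6

Derivation:
Spawn at (row=0, col=4). Try each row:
  row 0: fits
  row 1: fits
  row 2: fits
  row 3: fits
  row 4: fits
  row 5: fits
  row 6: fits
  row 7: blocked -> lock at row 6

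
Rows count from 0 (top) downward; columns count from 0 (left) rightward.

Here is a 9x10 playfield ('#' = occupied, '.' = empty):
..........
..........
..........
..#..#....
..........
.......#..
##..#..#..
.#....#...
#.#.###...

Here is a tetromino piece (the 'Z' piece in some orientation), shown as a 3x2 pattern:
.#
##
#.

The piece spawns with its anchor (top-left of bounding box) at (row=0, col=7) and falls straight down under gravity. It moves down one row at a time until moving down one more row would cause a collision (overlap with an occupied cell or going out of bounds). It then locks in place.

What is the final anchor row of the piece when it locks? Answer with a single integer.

Spawn at (row=0, col=7). Try each row:
  row 0: fits
  row 1: fits
  row 2: fits
  row 3: blocked -> lock at row 2

Answer: 2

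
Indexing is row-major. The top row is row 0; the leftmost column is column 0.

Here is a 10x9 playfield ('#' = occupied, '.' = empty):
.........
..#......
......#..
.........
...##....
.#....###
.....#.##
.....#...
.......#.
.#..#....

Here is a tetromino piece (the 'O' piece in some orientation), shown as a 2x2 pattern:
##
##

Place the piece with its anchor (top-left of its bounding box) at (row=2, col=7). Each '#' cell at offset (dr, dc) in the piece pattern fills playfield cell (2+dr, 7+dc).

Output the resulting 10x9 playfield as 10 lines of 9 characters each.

Fill (2+0,7+0) = (2,7)
Fill (2+0,7+1) = (2,8)
Fill (2+1,7+0) = (3,7)
Fill (2+1,7+1) = (3,8)

Answer: .........
..#......
......###
.......##
...##....
.#....###
.....#.##
.....#...
.......#.
.#..#....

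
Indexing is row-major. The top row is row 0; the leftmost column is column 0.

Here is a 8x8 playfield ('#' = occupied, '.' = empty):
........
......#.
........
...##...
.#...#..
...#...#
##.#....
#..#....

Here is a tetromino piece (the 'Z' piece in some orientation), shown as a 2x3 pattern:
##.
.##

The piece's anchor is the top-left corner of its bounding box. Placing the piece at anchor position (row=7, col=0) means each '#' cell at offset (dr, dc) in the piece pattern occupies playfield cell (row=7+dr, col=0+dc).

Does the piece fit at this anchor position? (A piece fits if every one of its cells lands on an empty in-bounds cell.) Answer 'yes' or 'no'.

Check each piece cell at anchor (7, 0):
  offset (0,0) -> (7,0): occupied ('#') -> FAIL
  offset (0,1) -> (7,1): empty -> OK
  offset (1,1) -> (8,1): out of bounds -> FAIL
  offset (1,2) -> (8,2): out of bounds -> FAIL
All cells valid: no

Answer: no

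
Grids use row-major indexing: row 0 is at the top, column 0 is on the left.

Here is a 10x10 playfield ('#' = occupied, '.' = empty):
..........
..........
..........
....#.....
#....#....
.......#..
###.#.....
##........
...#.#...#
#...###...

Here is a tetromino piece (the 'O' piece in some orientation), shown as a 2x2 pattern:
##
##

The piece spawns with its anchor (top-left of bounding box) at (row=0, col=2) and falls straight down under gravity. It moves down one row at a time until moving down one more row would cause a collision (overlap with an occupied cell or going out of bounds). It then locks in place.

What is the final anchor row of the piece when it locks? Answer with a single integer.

Spawn at (row=0, col=2). Try each row:
  row 0: fits
  row 1: fits
  row 2: fits
  row 3: fits
  row 4: fits
  row 5: blocked -> lock at row 4

Answer: 4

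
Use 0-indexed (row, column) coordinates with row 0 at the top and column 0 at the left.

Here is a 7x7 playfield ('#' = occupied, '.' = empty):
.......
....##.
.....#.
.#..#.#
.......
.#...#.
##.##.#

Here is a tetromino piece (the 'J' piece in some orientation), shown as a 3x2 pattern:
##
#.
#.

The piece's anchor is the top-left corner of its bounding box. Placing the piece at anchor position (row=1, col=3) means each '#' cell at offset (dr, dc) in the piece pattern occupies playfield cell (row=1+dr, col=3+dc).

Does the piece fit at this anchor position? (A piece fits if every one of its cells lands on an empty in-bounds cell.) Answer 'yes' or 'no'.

Answer: no

Derivation:
Check each piece cell at anchor (1, 3):
  offset (0,0) -> (1,3): empty -> OK
  offset (0,1) -> (1,4): occupied ('#') -> FAIL
  offset (1,0) -> (2,3): empty -> OK
  offset (2,0) -> (3,3): empty -> OK
All cells valid: no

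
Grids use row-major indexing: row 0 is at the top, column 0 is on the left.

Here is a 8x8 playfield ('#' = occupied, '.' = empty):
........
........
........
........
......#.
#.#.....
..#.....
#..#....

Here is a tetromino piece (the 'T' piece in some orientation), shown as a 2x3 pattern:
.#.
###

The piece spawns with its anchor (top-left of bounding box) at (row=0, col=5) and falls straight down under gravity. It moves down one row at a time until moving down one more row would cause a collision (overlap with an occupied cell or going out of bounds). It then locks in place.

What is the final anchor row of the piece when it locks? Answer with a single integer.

Spawn at (row=0, col=5). Try each row:
  row 0: fits
  row 1: fits
  row 2: fits
  row 3: blocked -> lock at row 2

Answer: 2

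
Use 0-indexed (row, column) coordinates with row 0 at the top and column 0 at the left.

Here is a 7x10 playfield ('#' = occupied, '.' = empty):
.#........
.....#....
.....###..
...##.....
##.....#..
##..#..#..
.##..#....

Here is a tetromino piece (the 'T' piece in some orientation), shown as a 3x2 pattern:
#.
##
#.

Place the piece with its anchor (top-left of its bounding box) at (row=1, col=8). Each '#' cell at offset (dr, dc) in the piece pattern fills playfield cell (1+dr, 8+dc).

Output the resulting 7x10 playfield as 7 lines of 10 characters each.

Fill (1+0,8+0) = (1,8)
Fill (1+1,8+0) = (2,8)
Fill (1+1,8+1) = (2,9)
Fill (1+2,8+0) = (3,8)

Answer: .#........
.....#..#.
.....#####
...##...#.
##.....#..
##..#..#..
.##..#....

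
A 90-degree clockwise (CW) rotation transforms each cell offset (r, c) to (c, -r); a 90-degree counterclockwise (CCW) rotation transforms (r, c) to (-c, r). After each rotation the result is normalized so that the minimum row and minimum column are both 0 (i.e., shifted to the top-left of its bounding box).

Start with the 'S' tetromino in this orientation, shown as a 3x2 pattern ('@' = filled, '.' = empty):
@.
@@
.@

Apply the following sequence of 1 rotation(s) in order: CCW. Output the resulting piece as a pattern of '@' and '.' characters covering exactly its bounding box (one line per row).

Answer: .@@
@@.

Derivation:
Start:
@.
@@
.@
After rotation 1 (CCW):
.@@
@@.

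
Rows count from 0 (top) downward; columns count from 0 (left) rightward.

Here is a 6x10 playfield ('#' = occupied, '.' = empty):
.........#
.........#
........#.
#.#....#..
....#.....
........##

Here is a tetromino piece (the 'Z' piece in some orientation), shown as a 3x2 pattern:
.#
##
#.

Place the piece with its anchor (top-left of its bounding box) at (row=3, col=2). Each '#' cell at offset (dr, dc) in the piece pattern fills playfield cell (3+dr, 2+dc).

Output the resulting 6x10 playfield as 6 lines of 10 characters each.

Answer: .........#
.........#
........#.
#.##...#..
..###.....
..#.....##

Derivation:
Fill (3+0,2+1) = (3,3)
Fill (3+1,2+0) = (4,2)
Fill (3+1,2+1) = (4,3)
Fill (3+2,2+0) = (5,2)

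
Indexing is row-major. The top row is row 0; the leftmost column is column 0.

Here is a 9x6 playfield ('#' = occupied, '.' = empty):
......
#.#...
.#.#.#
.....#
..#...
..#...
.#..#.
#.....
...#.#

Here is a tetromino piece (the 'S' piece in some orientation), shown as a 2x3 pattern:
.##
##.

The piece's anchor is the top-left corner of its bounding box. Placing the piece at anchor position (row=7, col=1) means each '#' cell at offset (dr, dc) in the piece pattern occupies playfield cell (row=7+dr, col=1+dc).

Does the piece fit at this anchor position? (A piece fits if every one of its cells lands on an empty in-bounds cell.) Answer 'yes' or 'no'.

Answer: yes

Derivation:
Check each piece cell at anchor (7, 1):
  offset (0,1) -> (7,2): empty -> OK
  offset (0,2) -> (7,3): empty -> OK
  offset (1,0) -> (8,1): empty -> OK
  offset (1,1) -> (8,2): empty -> OK
All cells valid: yes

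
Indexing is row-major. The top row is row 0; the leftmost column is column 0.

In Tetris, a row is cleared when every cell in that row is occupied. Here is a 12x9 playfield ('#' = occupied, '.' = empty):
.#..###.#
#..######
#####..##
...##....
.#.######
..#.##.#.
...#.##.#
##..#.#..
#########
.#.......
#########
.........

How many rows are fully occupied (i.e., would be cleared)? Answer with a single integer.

Answer: 2

Derivation:
Check each row:
  row 0: 4 empty cells -> not full
  row 1: 2 empty cells -> not full
  row 2: 2 empty cells -> not full
  row 3: 7 empty cells -> not full
  row 4: 2 empty cells -> not full
  row 5: 5 empty cells -> not full
  row 6: 5 empty cells -> not full
  row 7: 5 empty cells -> not full
  row 8: 0 empty cells -> FULL (clear)
  row 9: 8 empty cells -> not full
  row 10: 0 empty cells -> FULL (clear)
  row 11: 9 empty cells -> not full
Total rows cleared: 2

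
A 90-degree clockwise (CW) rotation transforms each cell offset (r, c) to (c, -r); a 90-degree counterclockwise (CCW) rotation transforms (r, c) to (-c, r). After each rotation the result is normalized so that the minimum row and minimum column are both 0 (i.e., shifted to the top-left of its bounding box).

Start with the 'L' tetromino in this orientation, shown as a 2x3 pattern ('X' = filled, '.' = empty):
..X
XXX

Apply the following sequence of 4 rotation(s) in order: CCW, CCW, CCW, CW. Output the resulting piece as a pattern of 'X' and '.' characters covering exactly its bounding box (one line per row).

Start:
..X
XXX
After rotation 1 (CCW):
XX
.X
.X
After rotation 2 (CCW):
XXX
X..
After rotation 3 (CCW):
X.
X.
XX
After rotation 4 (CW):
XXX
X..

Answer: XXX
X..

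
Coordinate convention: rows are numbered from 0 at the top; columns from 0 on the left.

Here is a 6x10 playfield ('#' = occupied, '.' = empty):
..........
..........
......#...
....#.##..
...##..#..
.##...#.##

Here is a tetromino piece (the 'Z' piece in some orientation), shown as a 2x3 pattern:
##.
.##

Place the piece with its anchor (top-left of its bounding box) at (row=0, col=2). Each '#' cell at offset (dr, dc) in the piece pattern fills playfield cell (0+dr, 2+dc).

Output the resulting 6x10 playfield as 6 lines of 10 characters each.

Answer: ..##......
...##.....
......#...
....#.##..
...##..#..
.##...#.##

Derivation:
Fill (0+0,2+0) = (0,2)
Fill (0+0,2+1) = (0,3)
Fill (0+1,2+1) = (1,3)
Fill (0+1,2+2) = (1,4)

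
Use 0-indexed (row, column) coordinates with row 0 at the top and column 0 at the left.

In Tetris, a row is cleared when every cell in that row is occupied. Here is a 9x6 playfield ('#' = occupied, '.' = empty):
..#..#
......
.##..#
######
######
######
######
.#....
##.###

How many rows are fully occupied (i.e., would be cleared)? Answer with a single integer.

Check each row:
  row 0: 4 empty cells -> not full
  row 1: 6 empty cells -> not full
  row 2: 3 empty cells -> not full
  row 3: 0 empty cells -> FULL (clear)
  row 4: 0 empty cells -> FULL (clear)
  row 5: 0 empty cells -> FULL (clear)
  row 6: 0 empty cells -> FULL (clear)
  row 7: 5 empty cells -> not full
  row 8: 1 empty cell -> not full
Total rows cleared: 4

Answer: 4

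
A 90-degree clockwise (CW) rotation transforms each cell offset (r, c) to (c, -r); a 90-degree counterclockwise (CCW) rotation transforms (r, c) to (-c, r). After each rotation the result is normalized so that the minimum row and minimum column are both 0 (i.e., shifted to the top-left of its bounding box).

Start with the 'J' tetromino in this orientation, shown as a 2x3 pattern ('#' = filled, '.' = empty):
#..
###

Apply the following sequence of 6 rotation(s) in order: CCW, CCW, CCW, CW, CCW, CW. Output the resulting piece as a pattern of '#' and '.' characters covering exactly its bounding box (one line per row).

Answer: ###
..#

Derivation:
Start:
#..
###
After rotation 1 (CCW):
.#
.#
##
After rotation 2 (CCW):
###
..#
After rotation 3 (CCW):
##
#.
#.
After rotation 4 (CW):
###
..#
After rotation 5 (CCW):
##
#.
#.
After rotation 6 (CW):
###
..#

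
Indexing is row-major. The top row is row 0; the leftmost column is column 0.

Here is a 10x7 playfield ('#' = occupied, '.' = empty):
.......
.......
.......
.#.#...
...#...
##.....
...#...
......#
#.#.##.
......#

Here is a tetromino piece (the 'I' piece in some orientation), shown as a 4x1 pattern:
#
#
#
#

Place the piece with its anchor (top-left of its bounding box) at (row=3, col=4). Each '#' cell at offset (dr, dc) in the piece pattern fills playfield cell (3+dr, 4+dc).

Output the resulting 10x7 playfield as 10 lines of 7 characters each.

Fill (3+0,4+0) = (3,4)
Fill (3+1,4+0) = (4,4)
Fill (3+2,4+0) = (5,4)
Fill (3+3,4+0) = (6,4)

Answer: .......
.......
.......
.#.##..
...##..
##..#..
...##..
......#
#.#.##.
......#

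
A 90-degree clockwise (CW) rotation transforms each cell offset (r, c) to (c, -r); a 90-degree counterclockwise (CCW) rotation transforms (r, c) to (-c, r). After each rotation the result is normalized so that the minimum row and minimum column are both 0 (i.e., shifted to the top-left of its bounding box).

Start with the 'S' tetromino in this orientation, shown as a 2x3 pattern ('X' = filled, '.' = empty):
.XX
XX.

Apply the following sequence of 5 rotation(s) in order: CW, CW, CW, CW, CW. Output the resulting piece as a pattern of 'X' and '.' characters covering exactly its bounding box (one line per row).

Answer: X.
XX
.X

Derivation:
Start:
.XX
XX.
After rotation 1 (CW):
X.
XX
.X
After rotation 2 (CW):
.XX
XX.
After rotation 3 (CW):
X.
XX
.X
After rotation 4 (CW):
.XX
XX.
After rotation 5 (CW):
X.
XX
.X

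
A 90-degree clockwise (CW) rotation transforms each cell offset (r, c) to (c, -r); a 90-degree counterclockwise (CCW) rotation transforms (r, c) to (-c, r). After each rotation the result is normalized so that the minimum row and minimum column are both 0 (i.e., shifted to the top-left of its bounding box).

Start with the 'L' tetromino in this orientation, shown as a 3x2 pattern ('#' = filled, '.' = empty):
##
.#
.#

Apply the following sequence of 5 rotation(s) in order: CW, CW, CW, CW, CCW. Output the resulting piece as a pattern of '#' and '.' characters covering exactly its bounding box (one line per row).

Start:
##
.#
.#
After rotation 1 (CW):
..#
###
After rotation 2 (CW):
#.
#.
##
After rotation 3 (CW):
###
#..
After rotation 4 (CW):
##
.#
.#
After rotation 5 (CCW):
###
#..

Answer: ###
#..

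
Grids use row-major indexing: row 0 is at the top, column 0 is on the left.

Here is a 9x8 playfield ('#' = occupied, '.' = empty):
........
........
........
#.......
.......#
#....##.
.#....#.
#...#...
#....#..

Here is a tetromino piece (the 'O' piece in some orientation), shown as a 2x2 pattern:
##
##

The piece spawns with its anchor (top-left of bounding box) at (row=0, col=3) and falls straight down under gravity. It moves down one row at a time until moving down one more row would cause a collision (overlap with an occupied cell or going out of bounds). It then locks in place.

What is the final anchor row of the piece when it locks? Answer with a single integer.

Spawn at (row=0, col=3). Try each row:
  row 0: fits
  row 1: fits
  row 2: fits
  row 3: fits
  row 4: fits
  row 5: fits
  row 6: blocked -> lock at row 5

Answer: 5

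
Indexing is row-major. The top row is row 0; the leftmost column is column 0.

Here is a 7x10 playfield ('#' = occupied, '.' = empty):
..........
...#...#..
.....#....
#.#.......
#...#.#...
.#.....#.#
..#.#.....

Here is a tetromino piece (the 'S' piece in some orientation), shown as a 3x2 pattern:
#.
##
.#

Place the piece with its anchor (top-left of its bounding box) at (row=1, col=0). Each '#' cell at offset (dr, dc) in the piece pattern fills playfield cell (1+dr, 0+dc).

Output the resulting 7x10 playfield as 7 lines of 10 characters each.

Answer: ..........
#..#...#..
##...#....
###.......
#...#.#...
.#.....#.#
..#.#.....

Derivation:
Fill (1+0,0+0) = (1,0)
Fill (1+1,0+0) = (2,0)
Fill (1+1,0+1) = (2,1)
Fill (1+2,0+1) = (3,1)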